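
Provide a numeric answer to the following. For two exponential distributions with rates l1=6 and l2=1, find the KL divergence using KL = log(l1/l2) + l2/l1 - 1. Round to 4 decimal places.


KL divergence for exponential family:
KL = log(l1/l2) + l2/l1 - 1.
log(6/1) = 1.791759.
1/6 = 0.166667.
KL = 1.791759 + 0.166667 - 1 = 0.9584

0.9584


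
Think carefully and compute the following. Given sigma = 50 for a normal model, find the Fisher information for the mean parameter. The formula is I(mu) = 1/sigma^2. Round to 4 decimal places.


The Fisher information for the mean of a normal distribution is I(mu) = 1/sigma^2.
sigma = 50, so sigma^2 = 2500.
I(mu) = 1/2500 = 0.0004

0.0004


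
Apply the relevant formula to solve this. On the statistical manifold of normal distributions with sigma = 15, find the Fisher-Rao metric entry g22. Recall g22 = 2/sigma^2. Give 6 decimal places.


For the 2-parameter normal family, the Fisher metric has:
  g11 = 1/sigma^2, g22 = 2/sigma^2.
sigma = 15, sigma^2 = 225.
g22 = 0.008889

0.008889


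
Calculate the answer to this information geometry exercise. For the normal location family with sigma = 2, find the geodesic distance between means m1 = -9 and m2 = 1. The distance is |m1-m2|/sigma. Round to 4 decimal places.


On the fixed-variance normal subfamily, geodesic distance = |m1-m2|/sigma.
|-9 - 1| = 10.
sigma = 2.
d = 10/2 = 5.0000

5.0000


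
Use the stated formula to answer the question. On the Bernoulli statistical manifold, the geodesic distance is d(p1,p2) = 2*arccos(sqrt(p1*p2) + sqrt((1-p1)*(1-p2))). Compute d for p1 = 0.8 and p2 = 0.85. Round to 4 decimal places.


Geodesic distance on Bernoulli manifold:
d(p1,p2) = 2*arccos(sqrt(p1*p2) + sqrt((1-p1)*(1-p2))).
sqrt(p1*p2) = sqrt(0.8*0.85) = 0.824621.
sqrt((1-p1)*(1-p2)) = sqrt(0.2*0.15) = 0.173205.
arg = 0.824621 + 0.173205 = 0.997826.
d = 2*arccos(0.997826) = 0.1319

0.1319


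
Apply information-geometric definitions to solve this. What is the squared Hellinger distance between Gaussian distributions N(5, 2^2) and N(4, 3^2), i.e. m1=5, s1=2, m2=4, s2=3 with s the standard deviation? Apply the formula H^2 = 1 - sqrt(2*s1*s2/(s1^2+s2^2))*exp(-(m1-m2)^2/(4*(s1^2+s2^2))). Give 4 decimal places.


Squared Hellinger distance for Gaussians:
H^2 = 1 - sqrt(2*s1*s2/(s1^2+s2^2)) * exp(-(m1-m2)^2/(4*(s1^2+s2^2))).
s1^2 = 4, s2^2 = 9, s1^2+s2^2 = 13.
sqrt(2*2*3/(13)) = 0.960769.
(m1-m2)^2 = (1)^2 = 1.
exp(-1/(4*13)) = exp(-0.019231) = 0.980953.
H^2 = 1 - 0.960769*0.980953 = 0.0575

0.0575


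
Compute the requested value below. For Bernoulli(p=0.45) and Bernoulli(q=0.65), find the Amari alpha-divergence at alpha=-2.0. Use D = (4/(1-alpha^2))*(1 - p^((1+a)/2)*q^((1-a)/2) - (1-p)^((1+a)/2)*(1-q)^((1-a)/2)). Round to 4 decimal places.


Amari alpha-divergence:
D = (4/(1-alpha^2))*(1 - p^((1+a)/2)*q^((1-a)/2) - (1-p)^((1+a)/2)*(1-q)^((1-a)/2)).
alpha = -2.0, p = 0.45, q = 0.65.
e1 = (1+alpha)/2 = -0.5, e2 = (1-alpha)/2 = 1.5.
t1 = p^e1 * q^e2 = 0.45^-0.5 * 0.65^1.5 = 0.781203.
t2 = (1-p)^e1 * (1-q)^e2 = 0.55^-0.5 * 0.35^1.5 = 0.279203.
4/(1-alpha^2) = -1.333333.
D = -1.333333*(1 - 0.781203 - 0.279203) = 0.0805

0.0805


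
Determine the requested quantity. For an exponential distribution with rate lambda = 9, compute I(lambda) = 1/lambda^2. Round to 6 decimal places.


Fisher information for exponential: I(lambda) = 1/lambda^2.
lambda = 9, lambda^2 = 81.
I = 1/81 = 0.012346

0.012346


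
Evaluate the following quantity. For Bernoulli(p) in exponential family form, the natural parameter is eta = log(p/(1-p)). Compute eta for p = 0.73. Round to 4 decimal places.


Natural parameter for Bernoulli: eta = log(p/(1-p)).
p = 0.73, 1-p = 0.27.
p/(1-p) = 2.703704.
eta = log(2.703704) = 0.9946

0.9946


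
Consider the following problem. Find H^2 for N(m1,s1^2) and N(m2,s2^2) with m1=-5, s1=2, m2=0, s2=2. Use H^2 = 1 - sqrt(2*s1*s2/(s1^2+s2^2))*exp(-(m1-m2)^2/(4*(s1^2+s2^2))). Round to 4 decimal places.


Squared Hellinger distance for Gaussians:
H^2 = 1 - sqrt(2*s1*s2/(s1^2+s2^2)) * exp(-(m1-m2)^2/(4*(s1^2+s2^2))).
s1^2 = 4, s2^2 = 4, s1^2+s2^2 = 8.
sqrt(2*2*2/(8)) = 1.0.
(m1-m2)^2 = (-5)^2 = 25.
exp(-25/(4*8)) = exp(-0.78125) = 0.457833.
H^2 = 1 - 1.0*0.457833 = 0.5422

0.5422


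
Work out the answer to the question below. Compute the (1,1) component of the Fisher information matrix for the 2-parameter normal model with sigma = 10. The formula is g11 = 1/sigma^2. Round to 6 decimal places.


For the 2-parameter normal family, the Fisher metric has:
  g11 = 1/sigma^2, g22 = 2/sigma^2.
sigma = 10, sigma^2 = 100.
g11 = 0.010000

0.010000


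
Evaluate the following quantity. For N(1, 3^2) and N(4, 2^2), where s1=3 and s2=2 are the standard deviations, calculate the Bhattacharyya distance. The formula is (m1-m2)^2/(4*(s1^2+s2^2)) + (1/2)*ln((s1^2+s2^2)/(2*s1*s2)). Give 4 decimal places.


Bhattacharyya distance between two Gaussians:
DB = (m1-m2)^2/(4*(s1^2+s2^2)) + (1/2)*ln((s1^2+s2^2)/(2*s1*s2)).
(m1-m2)^2 = (-3)^2 = 9.
s1^2+s2^2 = 9 + 4 = 13.
term1 = 9/52 = 0.173077.
term2 = 0.5*ln(13/12.0) = 0.040021.
DB = 0.173077 + 0.040021 = 0.2131

0.2131


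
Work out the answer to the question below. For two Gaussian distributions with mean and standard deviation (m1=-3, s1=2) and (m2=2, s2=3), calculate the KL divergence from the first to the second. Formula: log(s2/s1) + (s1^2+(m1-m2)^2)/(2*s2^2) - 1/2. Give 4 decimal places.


KL divergence between normal distributions:
KL = log(s2/s1) + (s1^2 + (m1-m2)^2)/(2*s2^2) - 1/2.
log(3/2) = 0.405465.
(2^2 + (-3-2)^2)/(2*3^2) = (4 + 25)/18 = 1.611111.
KL = 0.405465 + 1.611111 - 0.5 = 1.5166

1.5166


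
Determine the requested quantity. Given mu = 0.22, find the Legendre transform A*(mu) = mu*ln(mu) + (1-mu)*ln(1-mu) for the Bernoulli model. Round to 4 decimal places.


Legendre transform for Bernoulli:
A*(mu) = mu*log(mu) + (1-mu)*log(1-mu).
mu = 0.22, 1-mu = 0.78.
mu*log(mu) = 0.22*log(0.22) = -0.333108.
(1-mu)*log(1-mu) = 0.78*log(0.78) = -0.1938.
A* = -0.333108 + -0.1938 = -0.5269

-0.5269


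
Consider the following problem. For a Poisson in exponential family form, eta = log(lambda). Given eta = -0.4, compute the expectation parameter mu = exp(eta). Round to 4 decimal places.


Expectation parameter for Poisson exponential family:
mu = exp(eta).
eta = -0.4.
mu = exp(-0.4) = 0.6703

0.6703


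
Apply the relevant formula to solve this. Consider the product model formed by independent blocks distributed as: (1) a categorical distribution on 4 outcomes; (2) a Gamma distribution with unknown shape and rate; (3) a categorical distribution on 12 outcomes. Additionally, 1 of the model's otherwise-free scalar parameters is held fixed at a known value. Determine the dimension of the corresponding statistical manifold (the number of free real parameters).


The dimension of a statistical manifold equals the number of free
(independent) real parameters of the model. For a product of independent
blocks the parameter counts add.
- categorical on 4 outcomes (probabilities sum to 1): 4-1 = 3.
- Gamma (shape, rate): 2.
- categorical on 12 outcomes (probabilities sum to 1): 12-1 = 11.
Total = 3 + 2 + 11 = 16.
1 parameter(s) fixed at known values: 16 - 1 = 15.
Dimension = 15

15


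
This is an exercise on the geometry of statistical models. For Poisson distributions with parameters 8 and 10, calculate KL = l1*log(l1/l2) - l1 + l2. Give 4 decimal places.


KL divergence for Poisson:
KL = l1*log(l1/l2) - l1 + l2.
l1 = 8, l2 = 10.
log(8/10) = -0.223144.
l1*log(l1/l2) = 8 * -0.223144 = -1.785148.
KL = -1.785148 - 8 + 10 = 0.2149

0.2149


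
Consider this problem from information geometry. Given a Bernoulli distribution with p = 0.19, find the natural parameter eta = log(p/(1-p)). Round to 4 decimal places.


Natural parameter for Bernoulli: eta = log(p/(1-p)).
p = 0.19, 1-p = 0.81.
p/(1-p) = 0.234568.
eta = log(0.234568) = -1.4500

-1.4500


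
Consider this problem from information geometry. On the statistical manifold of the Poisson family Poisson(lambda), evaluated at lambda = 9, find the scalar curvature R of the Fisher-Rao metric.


This family has a single free parameter, so its statistical manifold
is 1-dimensional. The Riemann curvature tensor of any 1-dimensional
Riemannian manifold vanishes identically, so R = 0.

0


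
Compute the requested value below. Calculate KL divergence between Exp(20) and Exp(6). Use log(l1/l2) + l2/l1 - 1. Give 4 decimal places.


KL divergence for exponential family:
KL = log(l1/l2) + l2/l1 - 1.
log(20/6) = 1.203973.
6/20 = 0.3.
KL = 1.203973 + 0.3 - 1 = 0.5040

0.5040


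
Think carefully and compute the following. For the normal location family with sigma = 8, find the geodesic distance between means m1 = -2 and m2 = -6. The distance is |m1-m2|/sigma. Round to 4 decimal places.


On the fixed-variance normal subfamily, geodesic distance = |m1-m2|/sigma.
|-2 - -6| = 4.
sigma = 8.
d = 4/8 = 0.5000

0.5000


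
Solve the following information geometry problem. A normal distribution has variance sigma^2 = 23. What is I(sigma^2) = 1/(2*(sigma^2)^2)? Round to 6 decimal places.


Fisher information for variance: I(sigma^2) = 1/(2*sigma^4).
sigma^2 = 23, so sigma^4 = 529.
I = 1/(2*529) = 1/1058 = 0.000945

0.000945


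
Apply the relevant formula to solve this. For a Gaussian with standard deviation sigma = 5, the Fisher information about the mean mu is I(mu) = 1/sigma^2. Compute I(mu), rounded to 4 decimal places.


The Fisher information for the mean of a normal distribution is I(mu) = 1/sigma^2.
sigma = 5, so sigma^2 = 25.
I(mu) = 1/25 = 0.0400

0.0400


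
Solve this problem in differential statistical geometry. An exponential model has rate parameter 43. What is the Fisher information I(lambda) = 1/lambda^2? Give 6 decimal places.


Fisher information for exponential: I(lambda) = 1/lambda^2.
lambda = 43, lambda^2 = 1849.
I = 1/1849 = 0.000541

0.000541


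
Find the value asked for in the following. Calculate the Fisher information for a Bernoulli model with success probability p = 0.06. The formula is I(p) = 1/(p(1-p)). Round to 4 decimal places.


For Bernoulli(p), Fisher information is I(p) = 1/(p*(1-p)).
p = 0.06, 1-p = 0.94.
p*(1-p) = 0.0564.
I(p) = 1/0.0564 = 17.7305

17.7305


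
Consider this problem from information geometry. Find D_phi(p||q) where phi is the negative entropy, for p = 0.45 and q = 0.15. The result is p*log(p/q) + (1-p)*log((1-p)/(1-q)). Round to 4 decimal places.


Bregman divergence with negative entropy generator:
D = p*log(p/q) + (1-p)*log((1-p)/(1-q)).
p = 0.45, q = 0.15.
p*log(p/q) = 0.45*log(0.45/0.15) = 0.494376.
(1-p)*log((1-p)/(1-q)) = 0.55*log(0.55/0.85) = -0.239425.
D = 0.494376 + -0.239425 = 0.2550

0.2550


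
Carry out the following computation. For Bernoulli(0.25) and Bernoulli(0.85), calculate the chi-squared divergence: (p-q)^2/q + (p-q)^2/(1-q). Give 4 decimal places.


Chi-squared divergence between Bernoulli distributions:
chi^2 = (p-q)^2/q + (p-q)^2/(1-q).
p = 0.25, q = 0.85, p-q = -0.6.
(p-q)^2 = 0.36.
term1 = 0.36/0.85 = 0.423529.
term2 = 0.36/0.15 = 2.4.
chi^2 = 0.423529 + 2.4 = 2.8235

2.8235


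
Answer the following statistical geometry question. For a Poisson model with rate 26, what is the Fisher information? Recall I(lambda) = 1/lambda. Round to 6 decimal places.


Fisher information for Poisson: I(lambda) = 1/lambda.
lambda = 26.
I(lambda) = 1/26 = 0.038462

0.038462


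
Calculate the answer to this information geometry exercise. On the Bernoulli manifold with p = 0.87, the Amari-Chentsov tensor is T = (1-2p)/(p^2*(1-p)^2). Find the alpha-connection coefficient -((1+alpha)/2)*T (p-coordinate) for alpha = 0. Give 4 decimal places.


Skewness (Amari-Chentsov) tensor: T = (1-2p)/(p^2*(1-p)^2).
p = 0.87, 1-2p = -0.74, p^2 = 0.7569, (1-p)^2 = 0.0169.
T = -0.74/(0.7569 * 0.0169) = -57.850419.
In the p-coordinate, Gamma^(alpha) = Gamma^(0) - (alpha/2)*T with Gamma^(0) = (1/2)*g'(p) = -T/2,
so Gamma^(alpha) = -((1+alpha)/2)*T.
alpha = 0, -(1+alpha)/2 = -0.5.
Gamma = -0.5 * -57.850419 = 28.9252

28.9252


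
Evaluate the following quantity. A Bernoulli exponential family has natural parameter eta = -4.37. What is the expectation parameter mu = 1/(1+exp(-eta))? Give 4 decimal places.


Dual coordinate (expectation parameter) for Bernoulli:
mu = 1/(1+exp(-eta)).
eta = -4.37.
exp(-eta) = exp(4.37) = 79.043632.
mu = 1/(1+79.043632) = 0.0125

0.0125


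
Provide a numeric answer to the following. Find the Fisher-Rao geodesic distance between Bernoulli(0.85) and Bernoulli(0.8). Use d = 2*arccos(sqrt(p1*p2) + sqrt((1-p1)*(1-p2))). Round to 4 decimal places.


Geodesic distance on Bernoulli manifold:
d(p1,p2) = 2*arccos(sqrt(p1*p2) + sqrt((1-p1)*(1-p2))).
sqrt(p1*p2) = sqrt(0.85*0.8) = 0.824621.
sqrt((1-p1)*(1-p2)) = sqrt(0.15*0.2) = 0.173205.
arg = 0.824621 + 0.173205 = 0.997826.
d = 2*arccos(0.997826) = 0.1319

0.1319


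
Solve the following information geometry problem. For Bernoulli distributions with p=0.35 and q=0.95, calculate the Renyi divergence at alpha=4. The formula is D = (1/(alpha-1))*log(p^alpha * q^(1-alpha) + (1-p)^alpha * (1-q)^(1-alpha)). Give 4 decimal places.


Renyi divergence of order alpha between Bernoulli distributions:
D = (1/(alpha-1))*log(p^alpha * q^(1-alpha) + (1-p)^alpha * (1-q)^(1-alpha)).
alpha = 4, p = 0.35, q = 0.95.
p^alpha * q^(1-alpha) = 0.35^4 * 0.95^-3 = 0.017503.
(1-p)^alpha * (1-q)^(1-alpha) = 0.65^4 * 0.05^-3 = 1428.05.
sum = 0.017503 + 1428.05 = 1428.067503.
D = (1/3)*log(1428.067503) = 2.4214

2.4214


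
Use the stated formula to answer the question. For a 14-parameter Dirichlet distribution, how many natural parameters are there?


Exponential family dimension calculation:
Dirichlet with 14 components has 14 natural parameters.

14


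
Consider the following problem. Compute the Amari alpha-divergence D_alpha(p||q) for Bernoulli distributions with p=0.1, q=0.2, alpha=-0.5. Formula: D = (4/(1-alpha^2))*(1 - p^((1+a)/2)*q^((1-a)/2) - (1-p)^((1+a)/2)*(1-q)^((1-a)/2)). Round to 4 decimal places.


Amari alpha-divergence:
D = (4/(1-alpha^2))*(1 - p^((1+a)/2)*q^((1-a)/2) - (1-p)^((1+a)/2)*(1-q)^((1-a)/2)).
alpha = -0.5, p = 0.1, q = 0.2.
e1 = (1+alpha)/2 = 0.25, e2 = (1-alpha)/2 = 0.75.
t1 = p^e1 * q^e2 = 0.1^0.25 * 0.2^0.75 = 0.168179.
t2 = (1-p)^e1 * (1-q)^e2 = 0.9^0.25 * 0.8^0.75 = 0.823907.
4/(1-alpha^2) = 5.333333.
D = 5.333333*(1 - 0.168179 - 0.823907) = 0.0422

0.0422


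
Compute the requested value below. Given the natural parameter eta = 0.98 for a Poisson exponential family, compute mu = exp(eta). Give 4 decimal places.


Expectation parameter for Poisson exponential family:
mu = exp(eta).
eta = 0.98.
mu = exp(0.98) = 2.6645

2.6645


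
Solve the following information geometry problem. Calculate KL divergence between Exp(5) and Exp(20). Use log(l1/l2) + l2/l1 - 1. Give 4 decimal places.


KL divergence for exponential family:
KL = log(l1/l2) + l2/l1 - 1.
log(5/20) = -1.386294.
20/5 = 4.0.
KL = -1.386294 + 4.0 - 1 = 1.6137

1.6137


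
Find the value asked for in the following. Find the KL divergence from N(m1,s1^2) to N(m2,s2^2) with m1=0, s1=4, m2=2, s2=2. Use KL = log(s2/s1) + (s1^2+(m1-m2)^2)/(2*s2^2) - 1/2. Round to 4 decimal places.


KL divergence between normal distributions:
KL = log(s2/s1) + (s1^2 + (m1-m2)^2)/(2*s2^2) - 1/2.
log(2/4) = -0.693147.
(4^2 + (0-2)^2)/(2*2^2) = (16 + 4)/8 = 2.5.
KL = -0.693147 + 2.5 - 0.5 = 1.3069

1.3069


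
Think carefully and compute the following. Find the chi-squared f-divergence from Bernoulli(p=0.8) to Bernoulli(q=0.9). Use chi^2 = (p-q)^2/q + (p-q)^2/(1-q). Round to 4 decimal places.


Chi-squared divergence between Bernoulli distributions:
chi^2 = (p-q)^2/q + (p-q)^2/(1-q).
p = 0.8, q = 0.9, p-q = -0.1.
(p-q)^2 = 0.01.
term1 = 0.01/0.9 = 0.011111.
term2 = 0.01/0.1 = 0.1.
chi^2 = 0.011111 + 0.1 = 0.1111

0.1111


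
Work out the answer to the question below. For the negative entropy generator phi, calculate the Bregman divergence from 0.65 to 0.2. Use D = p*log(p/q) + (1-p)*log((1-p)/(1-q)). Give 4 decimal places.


Bregman divergence with negative entropy generator:
D = p*log(p/q) + (1-p)*log((1-p)/(1-q)).
p = 0.65, q = 0.2.
p*log(p/q) = 0.65*log(0.65/0.2) = 0.766126.
(1-p)*log((1-p)/(1-q)) = 0.35*log(0.35/0.8) = -0.289338.
D = 0.766126 + -0.289338 = 0.4768

0.4768


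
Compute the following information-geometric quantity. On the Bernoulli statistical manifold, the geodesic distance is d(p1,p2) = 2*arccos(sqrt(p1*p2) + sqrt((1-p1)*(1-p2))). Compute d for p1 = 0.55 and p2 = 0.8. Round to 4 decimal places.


Geodesic distance on Bernoulli manifold:
d(p1,p2) = 2*arccos(sqrt(p1*p2) + sqrt((1-p1)*(1-p2))).
sqrt(p1*p2) = sqrt(0.55*0.8) = 0.663325.
sqrt((1-p1)*(1-p2)) = sqrt(0.45*0.2) = 0.3.
arg = 0.663325 + 0.3 = 0.963325.
d = 2*arccos(0.963325) = 0.5433

0.5433


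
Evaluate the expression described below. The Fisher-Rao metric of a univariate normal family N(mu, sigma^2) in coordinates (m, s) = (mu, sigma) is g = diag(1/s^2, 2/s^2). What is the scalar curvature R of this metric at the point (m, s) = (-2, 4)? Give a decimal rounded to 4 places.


The metric has the form g = (A dm^2 + B ds^2)/s^2 with A = 1, B = 2.
Substitute u = sqrt(A/B)*m: g = B*(du^2 + ds^2)/s^2, i.e. B times the
Poincare upper half-plane metric, which has constant Gaussian curvature -1.
Scaling a 2D metric by a constant c divides the Gaussian curvature by c,
so K = -1/B = -1/(2) = -0.5000 everywhere (the point (m, s) = (-2, 4) is irrelevant:
the curvature is constant).
Scalar curvature in dimension 2: R = 2K = -2/(2) = -1.0000.

-1.0000


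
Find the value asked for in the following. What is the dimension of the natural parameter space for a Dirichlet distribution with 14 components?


Exponential family dimension calculation:
Dirichlet with 14 components has 14 natural parameters.

14


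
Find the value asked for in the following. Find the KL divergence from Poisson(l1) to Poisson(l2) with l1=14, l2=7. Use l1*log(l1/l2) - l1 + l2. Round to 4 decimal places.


KL divergence for Poisson:
KL = l1*log(l1/l2) - l1 + l2.
l1 = 14, l2 = 7.
log(14/7) = 0.693147.
l1*log(l1/l2) = 14 * 0.693147 = 9.704061.
KL = 9.704061 - 14 + 7 = 2.7041

2.7041


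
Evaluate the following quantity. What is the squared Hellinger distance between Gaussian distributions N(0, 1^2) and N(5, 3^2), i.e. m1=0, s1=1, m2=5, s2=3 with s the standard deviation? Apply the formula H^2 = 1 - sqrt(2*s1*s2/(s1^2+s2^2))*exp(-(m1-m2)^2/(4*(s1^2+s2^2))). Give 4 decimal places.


Squared Hellinger distance for Gaussians:
H^2 = 1 - sqrt(2*s1*s2/(s1^2+s2^2)) * exp(-(m1-m2)^2/(4*(s1^2+s2^2))).
s1^2 = 1, s2^2 = 9, s1^2+s2^2 = 10.
sqrt(2*1*3/(10)) = 0.774597.
(m1-m2)^2 = (-5)^2 = 25.
exp(-25/(4*10)) = exp(-0.625) = 0.535261.
H^2 = 1 - 0.774597*0.535261 = 0.5854

0.5854


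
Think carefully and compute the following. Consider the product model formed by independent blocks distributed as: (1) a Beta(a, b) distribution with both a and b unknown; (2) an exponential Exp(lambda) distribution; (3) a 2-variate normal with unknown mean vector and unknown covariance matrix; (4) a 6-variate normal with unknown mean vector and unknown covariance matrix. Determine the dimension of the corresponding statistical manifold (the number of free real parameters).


The dimension of a statistical manifold equals the number of free
(independent) real parameters of the model. For a product of independent
blocks the parameter counts add.
- Beta (a, b): 2.
- exponential (lambda): 1.
- 2-variate normal: 2 (mean) + 2*3/2 = 3 (symmetric covariance) = 5.
- 6-variate normal: 6 (mean) + 6*7/2 = 21 (symmetric covariance) = 27.
Total = 2 + 1 + 5 + 27 = 35.
Dimension = 35

35


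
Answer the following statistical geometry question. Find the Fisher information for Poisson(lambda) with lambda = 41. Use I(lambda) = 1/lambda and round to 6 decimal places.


Fisher information for Poisson: I(lambda) = 1/lambda.
lambda = 41.
I(lambda) = 1/41 = 0.024390

0.024390


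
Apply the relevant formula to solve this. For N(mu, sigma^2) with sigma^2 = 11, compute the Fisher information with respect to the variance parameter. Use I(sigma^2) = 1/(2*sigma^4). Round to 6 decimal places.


Fisher information for variance: I(sigma^2) = 1/(2*sigma^4).
sigma^2 = 11, so sigma^4 = 121.
I = 1/(2*121) = 1/242 = 0.004132

0.004132


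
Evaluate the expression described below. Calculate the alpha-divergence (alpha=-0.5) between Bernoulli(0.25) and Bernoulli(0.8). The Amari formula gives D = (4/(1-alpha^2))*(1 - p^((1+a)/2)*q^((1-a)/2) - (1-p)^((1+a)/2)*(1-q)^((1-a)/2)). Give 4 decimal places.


Amari alpha-divergence:
D = (4/(1-alpha^2))*(1 - p^((1+a)/2)*q^((1-a)/2) - (1-p)^((1+a)/2)*(1-q)^((1-a)/2)).
alpha = -0.5, p = 0.25, q = 0.8.
e1 = (1+alpha)/2 = 0.25, e2 = (1-alpha)/2 = 0.75.
t1 = p^e1 * q^e2 = 0.25^0.25 * 0.8^0.75 = 0.59814.
t2 = (1-p)^e1 * (1-q)^e2 = 0.75^0.25 * 0.2^0.75 = 0.278316.
4/(1-alpha^2) = 5.333333.
D = 5.333333*(1 - 0.59814 - 0.278316) = 0.6589

0.6589


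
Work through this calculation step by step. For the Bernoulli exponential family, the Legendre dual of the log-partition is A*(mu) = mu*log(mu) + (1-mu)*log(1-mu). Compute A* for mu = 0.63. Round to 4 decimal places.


Legendre transform for Bernoulli:
A*(mu) = mu*log(mu) + (1-mu)*log(1-mu).
mu = 0.63, 1-mu = 0.37.
mu*log(mu) = 0.63*log(0.63) = -0.291082.
(1-mu)*log(1-mu) = 0.37*log(0.37) = -0.367873.
A* = -0.291082 + -0.367873 = -0.6590

-0.6590


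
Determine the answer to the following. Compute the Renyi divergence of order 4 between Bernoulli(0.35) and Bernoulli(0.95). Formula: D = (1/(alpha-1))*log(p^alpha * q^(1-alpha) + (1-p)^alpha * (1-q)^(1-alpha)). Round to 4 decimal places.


Renyi divergence of order alpha between Bernoulli distributions:
D = (1/(alpha-1))*log(p^alpha * q^(1-alpha) + (1-p)^alpha * (1-q)^(1-alpha)).
alpha = 4, p = 0.35, q = 0.95.
p^alpha * q^(1-alpha) = 0.35^4 * 0.95^-3 = 0.017503.
(1-p)^alpha * (1-q)^(1-alpha) = 0.65^4 * 0.05^-3 = 1428.05.
sum = 0.017503 + 1428.05 = 1428.067503.
D = (1/3)*log(1428.067503) = 2.4214

2.4214


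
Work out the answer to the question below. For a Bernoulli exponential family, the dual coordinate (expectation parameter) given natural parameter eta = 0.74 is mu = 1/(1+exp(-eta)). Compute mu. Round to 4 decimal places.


Dual coordinate (expectation parameter) for Bernoulli:
mu = 1/(1+exp(-eta)).
eta = 0.74.
exp(-eta) = exp(-0.74) = 0.477114.
mu = 1/(1+0.477114) = 0.6770

0.6770


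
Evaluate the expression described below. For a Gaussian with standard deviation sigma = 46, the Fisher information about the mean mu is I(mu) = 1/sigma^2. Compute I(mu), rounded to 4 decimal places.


The Fisher information for the mean of a normal distribution is I(mu) = 1/sigma^2.
sigma = 46, so sigma^2 = 2116.
I(mu) = 1/2116 = 0.0005

0.0005


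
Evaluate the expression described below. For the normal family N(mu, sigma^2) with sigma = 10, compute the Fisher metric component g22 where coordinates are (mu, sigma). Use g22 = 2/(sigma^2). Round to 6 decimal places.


For the 2-parameter normal family, the Fisher metric has:
  g11 = 1/sigma^2, g22 = 2/sigma^2.
sigma = 10, sigma^2 = 100.
g22 = 0.020000

0.020000


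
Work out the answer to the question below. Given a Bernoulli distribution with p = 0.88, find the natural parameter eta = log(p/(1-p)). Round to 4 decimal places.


Natural parameter for Bernoulli: eta = log(p/(1-p)).
p = 0.88, 1-p = 0.12.
p/(1-p) = 7.333333.
eta = log(7.333333) = 1.9924

1.9924


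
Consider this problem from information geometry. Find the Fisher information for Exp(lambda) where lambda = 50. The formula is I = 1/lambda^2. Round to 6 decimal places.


Fisher information for exponential: I(lambda) = 1/lambda^2.
lambda = 50, lambda^2 = 2500.
I = 1/2500 = 0.000400

0.000400


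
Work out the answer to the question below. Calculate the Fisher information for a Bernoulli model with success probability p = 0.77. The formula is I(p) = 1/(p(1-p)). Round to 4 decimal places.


For Bernoulli(p), Fisher information is I(p) = 1/(p*(1-p)).
p = 0.77, 1-p = 0.23.
p*(1-p) = 0.1771.
I(p) = 1/0.1771 = 5.6465

5.6465


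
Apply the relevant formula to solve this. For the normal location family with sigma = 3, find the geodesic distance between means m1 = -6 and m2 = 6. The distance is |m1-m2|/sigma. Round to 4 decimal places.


On the fixed-variance normal subfamily, geodesic distance = |m1-m2|/sigma.
|-6 - 6| = 12.
sigma = 3.
d = 12/3 = 4.0000

4.0000


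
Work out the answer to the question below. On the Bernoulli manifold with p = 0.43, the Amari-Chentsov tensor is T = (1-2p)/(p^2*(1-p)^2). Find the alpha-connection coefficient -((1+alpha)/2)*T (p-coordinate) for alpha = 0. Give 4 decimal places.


Skewness (Amari-Chentsov) tensor: T = (1-2p)/(p^2*(1-p)^2).
p = 0.43, 1-2p = 0.14, p^2 = 0.1849, (1-p)^2 = 0.3249.
T = 0.14/(0.1849 * 0.3249) = 2.330459.
In the p-coordinate, Gamma^(alpha) = Gamma^(0) - (alpha/2)*T with Gamma^(0) = (1/2)*g'(p) = -T/2,
so Gamma^(alpha) = -((1+alpha)/2)*T.
alpha = 0, -(1+alpha)/2 = -0.5.
Gamma = -0.5 * 2.330459 = -1.1652

-1.1652


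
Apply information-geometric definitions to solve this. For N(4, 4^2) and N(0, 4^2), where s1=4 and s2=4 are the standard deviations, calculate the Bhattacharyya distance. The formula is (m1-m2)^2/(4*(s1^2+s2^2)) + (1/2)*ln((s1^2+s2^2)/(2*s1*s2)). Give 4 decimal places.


Bhattacharyya distance between two Gaussians:
DB = (m1-m2)^2/(4*(s1^2+s2^2)) + (1/2)*ln((s1^2+s2^2)/(2*s1*s2)).
(m1-m2)^2 = (4)^2 = 16.
s1^2+s2^2 = 16 + 16 = 32.
term1 = 16/128 = 0.125.
term2 = 0.5*ln(32/32.0) = 0.0.
DB = 0.125 + 0.0 = 0.1250

0.1250


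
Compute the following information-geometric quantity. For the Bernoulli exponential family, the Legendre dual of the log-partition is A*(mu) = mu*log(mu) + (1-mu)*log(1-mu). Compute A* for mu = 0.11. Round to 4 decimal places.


Legendre transform for Bernoulli:
A*(mu) = mu*log(mu) + (1-mu)*log(1-mu).
mu = 0.11, 1-mu = 0.89.
mu*log(mu) = 0.11*log(0.11) = -0.2428.
(1-mu)*log(1-mu) = 0.89*log(0.89) = -0.103715.
A* = -0.2428 + -0.103715 = -0.3465

-0.3465


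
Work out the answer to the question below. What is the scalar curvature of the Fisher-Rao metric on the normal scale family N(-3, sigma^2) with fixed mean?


This family has a single free parameter, so its statistical manifold
is 1-dimensional. The Riemann curvature tensor of any 1-dimensional
Riemannian manifold vanishes identically, so R = 0.

0


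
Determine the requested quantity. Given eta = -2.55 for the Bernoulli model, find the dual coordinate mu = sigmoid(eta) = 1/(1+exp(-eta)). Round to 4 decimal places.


Dual coordinate (expectation parameter) for Bernoulli:
mu = 1/(1+exp(-eta)).
eta = -2.55.
exp(-eta) = exp(2.55) = 12.807104.
mu = 1/(1+12.807104) = 0.0724

0.0724


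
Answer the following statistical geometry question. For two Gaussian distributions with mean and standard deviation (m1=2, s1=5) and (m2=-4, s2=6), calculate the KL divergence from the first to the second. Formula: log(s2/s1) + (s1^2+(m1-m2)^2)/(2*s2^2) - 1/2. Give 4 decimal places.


KL divergence between normal distributions:
KL = log(s2/s1) + (s1^2 + (m1-m2)^2)/(2*s2^2) - 1/2.
log(6/5) = 0.182322.
(5^2 + (2--4)^2)/(2*6^2) = (25 + 36)/72 = 0.847222.
KL = 0.182322 + 0.847222 - 0.5 = 0.5295

0.5295


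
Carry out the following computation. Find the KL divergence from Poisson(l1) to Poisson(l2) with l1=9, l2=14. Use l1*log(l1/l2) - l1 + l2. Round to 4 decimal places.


KL divergence for Poisson:
KL = l1*log(l1/l2) - l1 + l2.
l1 = 9, l2 = 14.
log(9/14) = -0.441833.
l1*log(l1/l2) = 9 * -0.441833 = -3.976495.
KL = -3.976495 - 9 + 14 = 1.0235

1.0235


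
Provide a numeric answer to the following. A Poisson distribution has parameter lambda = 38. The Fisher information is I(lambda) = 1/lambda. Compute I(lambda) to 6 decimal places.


Fisher information for Poisson: I(lambda) = 1/lambda.
lambda = 38.
I(lambda) = 1/38 = 0.026316

0.026316


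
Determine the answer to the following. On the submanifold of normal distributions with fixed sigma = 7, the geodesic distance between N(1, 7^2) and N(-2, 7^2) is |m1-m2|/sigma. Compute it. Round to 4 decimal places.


On the fixed-variance normal subfamily, geodesic distance = |m1-m2|/sigma.
|1 - -2| = 3.
sigma = 7.
d = 3/7 = 0.4286

0.4286


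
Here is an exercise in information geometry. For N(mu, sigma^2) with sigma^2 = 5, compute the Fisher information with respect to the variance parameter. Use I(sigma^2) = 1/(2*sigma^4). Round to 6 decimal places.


Fisher information for variance: I(sigma^2) = 1/(2*sigma^4).
sigma^2 = 5, so sigma^4 = 25.
I = 1/(2*25) = 1/50 = 0.020000

0.020000


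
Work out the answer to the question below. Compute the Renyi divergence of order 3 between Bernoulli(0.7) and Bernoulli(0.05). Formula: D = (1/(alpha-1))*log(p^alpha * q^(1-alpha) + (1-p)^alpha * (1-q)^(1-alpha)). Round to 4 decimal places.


Renyi divergence of order alpha between Bernoulli distributions:
D = (1/(alpha-1))*log(p^alpha * q^(1-alpha) + (1-p)^alpha * (1-q)^(1-alpha)).
alpha = 3, p = 0.7, q = 0.05.
p^alpha * q^(1-alpha) = 0.7^3 * 0.05^-2 = 137.2.
(1-p)^alpha * (1-q)^(1-alpha) = 0.3^3 * 0.95^-2 = 0.029917.
sum = 137.2 + 0.029917 = 137.229917.
D = (1/2)*log(137.229917) = 2.4608

2.4608


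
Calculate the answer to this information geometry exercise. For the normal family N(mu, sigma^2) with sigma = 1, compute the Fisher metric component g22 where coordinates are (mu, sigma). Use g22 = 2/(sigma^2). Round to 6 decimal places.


For the 2-parameter normal family, the Fisher metric has:
  g11 = 1/sigma^2, g22 = 2/sigma^2.
sigma = 1, sigma^2 = 1.
g22 = 2.000000

2.000000


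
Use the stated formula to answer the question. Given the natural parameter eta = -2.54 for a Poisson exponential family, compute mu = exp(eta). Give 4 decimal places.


Expectation parameter for Poisson exponential family:
mu = exp(eta).
eta = -2.54.
mu = exp(-2.54) = 0.0789

0.0789


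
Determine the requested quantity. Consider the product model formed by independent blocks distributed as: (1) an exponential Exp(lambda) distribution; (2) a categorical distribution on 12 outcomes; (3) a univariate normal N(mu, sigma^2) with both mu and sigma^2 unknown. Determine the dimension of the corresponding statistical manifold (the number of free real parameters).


The dimension of a statistical manifold equals the number of free
(independent) real parameters of the model. For a product of independent
blocks the parameter counts add.
- exponential (lambda): 1.
- categorical on 12 outcomes (probabilities sum to 1): 12-1 = 11.
- normal (mu, sigma^2): 2.
Total = 1 + 11 + 2 = 14.
Dimension = 14

14


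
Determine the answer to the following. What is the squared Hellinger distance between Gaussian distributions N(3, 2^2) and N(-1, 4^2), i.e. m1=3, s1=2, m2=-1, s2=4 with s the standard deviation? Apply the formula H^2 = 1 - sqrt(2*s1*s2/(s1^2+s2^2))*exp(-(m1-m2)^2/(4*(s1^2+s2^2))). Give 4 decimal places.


Squared Hellinger distance for Gaussians:
H^2 = 1 - sqrt(2*s1*s2/(s1^2+s2^2)) * exp(-(m1-m2)^2/(4*(s1^2+s2^2))).
s1^2 = 4, s2^2 = 16, s1^2+s2^2 = 20.
sqrt(2*2*4/(20)) = 0.894427.
(m1-m2)^2 = (4)^2 = 16.
exp(-16/(4*20)) = exp(-0.2) = 0.818731.
H^2 = 1 - 0.894427*0.818731 = 0.2677

0.2677


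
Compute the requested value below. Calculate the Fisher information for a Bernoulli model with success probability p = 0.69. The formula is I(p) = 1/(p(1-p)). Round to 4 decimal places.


For Bernoulli(p), Fisher information is I(p) = 1/(p*(1-p)).
p = 0.69, 1-p = 0.31.
p*(1-p) = 0.2139.
I(p) = 1/0.2139 = 4.6751

4.6751


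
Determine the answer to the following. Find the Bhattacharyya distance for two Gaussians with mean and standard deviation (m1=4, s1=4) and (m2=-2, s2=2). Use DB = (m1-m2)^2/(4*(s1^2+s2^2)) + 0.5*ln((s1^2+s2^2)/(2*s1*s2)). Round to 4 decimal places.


Bhattacharyya distance between two Gaussians:
DB = (m1-m2)^2/(4*(s1^2+s2^2)) + (1/2)*ln((s1^2+s2^2)/(2*s1*s2)).
(m1-m2)^2 = (6)^2 = 36.
s1^2+s2^2 = 16 + 4 = 20.
term1 = 36/80 = 0.45.
term2 = 0.5*ln(20/16.0) = 0.111572.
DB = 0.45 + 0.111572 = 0.5616

0.5616


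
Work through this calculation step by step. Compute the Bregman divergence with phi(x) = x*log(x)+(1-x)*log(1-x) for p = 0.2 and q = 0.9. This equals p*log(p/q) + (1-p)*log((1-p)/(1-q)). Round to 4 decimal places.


Bregman divergence with negative entropy generator:
D = p*log(p/q) + (1-p)*log((1-p)/(1-q)).
p = 0.2, q = 0.9.
p*log(p/q) = 0.2*log(0.2/0.9) = -0.300815.
(1-p)*log((1-p)/(1-q)) = 0.8*log(0.8/0.1) = 1.663553.
D = -0.300815 + 1.663553 = 1.3627

1.3627


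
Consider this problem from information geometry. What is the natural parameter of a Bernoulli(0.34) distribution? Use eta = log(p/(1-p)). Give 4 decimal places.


Natural parameter for Bernoulli: eta = log(p/(1-p)).
p = 0.34, 1-p = 0.66.
p/(1-p) = 0.515152.
eta = log(0.515152) = -0.6633

-0.6633


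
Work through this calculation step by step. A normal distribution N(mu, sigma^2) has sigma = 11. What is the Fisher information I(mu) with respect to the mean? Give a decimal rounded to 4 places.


The Fisher information for the mean of a normal distribution is I(mu) = 1/sigma^2.
sigma = 11, so sigma^2 = 121.
I(mu) = 1/121 = 0.0083

0.0083


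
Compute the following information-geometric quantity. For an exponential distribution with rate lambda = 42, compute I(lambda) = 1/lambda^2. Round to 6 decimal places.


Fisher information for exponential: I(lambda) = 1/lambda^2.
lambda = 42, lambda^2 = 1764.
I = 1/1764 = 0.000567

0.000567


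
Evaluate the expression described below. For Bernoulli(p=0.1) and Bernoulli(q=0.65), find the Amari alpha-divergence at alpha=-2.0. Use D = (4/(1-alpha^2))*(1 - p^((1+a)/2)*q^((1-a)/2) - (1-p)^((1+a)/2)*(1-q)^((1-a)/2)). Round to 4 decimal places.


Amari alpha-divergence:
D = (4/(1-alpha^2))*(1 - p^((1+a)/2)*q^((1-a)/2) - (1-p)^((1+a)/2)*(1-q)^((1-a)/2)).
alpha = -2.0, p = 0.1, q = 0.65.
e1 = (1+alpha)/2 = -0.5, e2 = (1-alpha)/2 = 1.5.
t1 = p^e1 * q^e2 = 0.1^-0.5 * 0.65^1.5 = 1.657181.
t2 = (1-p)^e1 * (1-q)^e2 = 0.9^-0.5 * 0.35^1.5 = 0.218263.
4/(1-alpha^2) = -1.333333.
D = -1.333333*(1 - 1.657181 - 0.218263) = 1.1673

1.1673


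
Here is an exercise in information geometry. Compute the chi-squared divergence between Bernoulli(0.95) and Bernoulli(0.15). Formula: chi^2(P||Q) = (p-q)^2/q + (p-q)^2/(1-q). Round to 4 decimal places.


Chi-squared divergence between Bernoulli distributions:
chi^2 = (p-q)^2/q + (p-q)^2/(1-q).
p = 0.95, q = 0.15, p-q = 0.8.
(p-q)^2 = 0.64.
term1 = 0.64/0.15 = 4.266667.
term2 = 0.64/0.85 = 0.752941.
chi^2 = 4.266667 + 0.752941 = 5.0196

5.0196


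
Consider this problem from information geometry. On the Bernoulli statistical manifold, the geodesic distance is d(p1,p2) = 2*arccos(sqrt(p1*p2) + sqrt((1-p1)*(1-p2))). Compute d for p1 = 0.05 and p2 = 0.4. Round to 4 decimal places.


Geodesic distance on Bernoulli manifold:
d(p1,p2) = 2*arccos(sqrt(p1*p2) + sqrt((1-p1)*(1-p2))).
sqrt(p1*p2) = sqrt(0.05*0.4) = 0.141421.
sqrt((1-p1)*(1-p2)) = sqrt(0.95*0.6) = 0.754983.
arg = 0.141421 + 0.754983 = 0.896405.
d = 2*arccos(0.896405) = 0.9184

0.9184


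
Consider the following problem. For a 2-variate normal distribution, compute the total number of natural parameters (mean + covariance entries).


Exponential family dimension calculation:
For 2-dim MVN: mean has 2 params, covariance has 2*3/2 = 3 unique entries.
Total dim = 2 + 3 = 5.

5


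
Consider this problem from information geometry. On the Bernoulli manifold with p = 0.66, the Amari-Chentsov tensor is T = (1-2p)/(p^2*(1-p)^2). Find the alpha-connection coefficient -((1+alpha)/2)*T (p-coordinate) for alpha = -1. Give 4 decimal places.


Skewness (Amari-Chentsov) tensor: T = (1-2p)/(p^2*(1-p)^2).
p = 0.66, 1-2p = -0.32, p^2 = 0.4356, (1-p)^2 = 0.1156.
T = -0.32/(0.4356 * 0.1156) = -6.354835.
In the p-coordinate, Gamma^(alpha) = Gamma^(0) - (alpha/2)*T with Gamma^(0) = (1/2)*g'(p) = -T/2,
so Gamma^(alpha) = -((1+alpha)/2)*T.
alpha = -1, -(1+alpha)/2 = 0.0.
Gamma = 0.0 * -6.354835 = 0.0000

0.0000


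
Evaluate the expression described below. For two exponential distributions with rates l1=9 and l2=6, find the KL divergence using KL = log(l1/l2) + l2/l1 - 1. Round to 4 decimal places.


KL divergence for exponential family:
KL = log(l1/l2) + l2/l1 - 1.
log(9/6) = 0.405465.
6/9 = 0.666667.
KL = 0.405465 + 0.666667 - 1 = 0.0721

0.0721


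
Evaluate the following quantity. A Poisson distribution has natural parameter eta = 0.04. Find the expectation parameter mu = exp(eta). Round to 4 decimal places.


Expectation parameter for Poisson exponential family:
mu = exp(eta).
eta = 0.04.
mu = exp(0.04) = 1.0408

1.0408


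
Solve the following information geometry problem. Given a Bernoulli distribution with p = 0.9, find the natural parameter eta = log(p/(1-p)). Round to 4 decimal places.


Natural parameter for Bernoulli: eta = log(p/(1-p)).
p = 0.9, 1-p = 0.1.
p/(1-p) = 9.0.
eta = log(9.0) = 2.1972

2.1972


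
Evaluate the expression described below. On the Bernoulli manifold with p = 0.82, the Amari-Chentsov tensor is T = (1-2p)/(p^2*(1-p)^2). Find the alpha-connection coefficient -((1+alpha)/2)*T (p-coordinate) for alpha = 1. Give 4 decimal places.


Skewness (Amari-Chentsov) tensor: T = (1-2p)/(p^2*(1-p)^2).
p = 0.82, 1-2p = -0.64, p^2 = 0.6724, (1-p)^2 = 0.0324.
T = -0.64/(0.6724 * 0.0324) = -29.376988.
In the p-coordinate, Gamma^(alpha) = Gamma^(0) - (alpha/2)*T with Gamma^(0) = (1/2)*g'(p) = -T/2,
so Gamma^(alpha) = -((1+alpha)/2)*T.
alpha = 1, -(1+alpha)/2 = -1.0.
Gamma = -1.0 * -29.376988 = 29.3770

29.3770


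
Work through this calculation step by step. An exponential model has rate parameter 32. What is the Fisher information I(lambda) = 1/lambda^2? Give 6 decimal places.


Fisher information for exponential: I(lambda) = 1/lambda^2.
lambda = 32, lambda^2 = 1024.
I = 1/1024 = 0.000977

0.000977


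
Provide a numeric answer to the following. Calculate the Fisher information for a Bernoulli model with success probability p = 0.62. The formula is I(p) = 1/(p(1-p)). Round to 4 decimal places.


For Bernoulli(p), Fisher information is I(p) = 1/(p*(1-p)).
p = 0.62, 1-p = 0.38.
p*(1-p) = 0.2356.
I(p) = 1/0.2356 = 4.2445

4.2445


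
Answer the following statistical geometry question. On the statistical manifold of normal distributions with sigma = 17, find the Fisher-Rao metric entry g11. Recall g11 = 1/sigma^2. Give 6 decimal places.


For the 2-parameter normal family, the Fisher metric has:
  g11 = 1/sigma^2, g22 = 2/sigma^2.
sigma = 17, sigma^2 = 289.
g11 = 0.003460

0.003460


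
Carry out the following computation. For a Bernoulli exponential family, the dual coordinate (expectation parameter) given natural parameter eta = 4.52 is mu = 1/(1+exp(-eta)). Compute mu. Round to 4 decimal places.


Dual coordinate (expectation parameter) for Bernoulli:
mu = 1/(1+exp(-eta)).
eta = 4.52.
exp(-eta) = exp(-4.52) = 0.010889.
mu = 1/(1+0.010889) = 0.9892

0.9892


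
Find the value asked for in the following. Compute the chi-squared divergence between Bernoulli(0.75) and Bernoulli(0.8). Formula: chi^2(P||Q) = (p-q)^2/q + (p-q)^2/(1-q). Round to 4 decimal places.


Chi-squared divergence between Bernoulli distributions:
chi^2 = (p-q)^2/q + (p-q)^2/(1-q).
p = 0.75, q = 0.8, p-q = -0.05.
(p-q)^2 = 0.0025.
term1 = 0.0025/0.8 = 0.003125.
term2 = 0.0025/0.2 = 0.0125.
chi^2 = 0.003125 + 0.0125 = 0.0156

0.0156


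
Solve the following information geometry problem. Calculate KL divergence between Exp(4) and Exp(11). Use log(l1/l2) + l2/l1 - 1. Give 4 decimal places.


KL divergence for exponential family:
KL = log(l1/l2) + l2/l1 - 1.
log(4/11) = -1.011601.
11/4 = 2.75.
KL = -1.011601 + 2.75 - 1 = 0.7384

0.7384


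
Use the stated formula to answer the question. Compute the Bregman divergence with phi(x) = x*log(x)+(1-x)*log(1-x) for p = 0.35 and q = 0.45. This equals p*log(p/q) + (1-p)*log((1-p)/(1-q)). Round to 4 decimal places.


Bregman divergence with negative entropy generator:
D = p*log(p/q) + (1-p)*log((1-p)/(1-q)).
p = 0.35, q = 0.45.
p*log(p/q) = 0.35*log(0.35/0.45) = -0.08796.
(1-p)*log((1-p)/(1-q)) = 0.65*log(0.65/0.55) = 0.108585.
D = -0.08796 + 0.108585 = 0.0206

0.0206
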